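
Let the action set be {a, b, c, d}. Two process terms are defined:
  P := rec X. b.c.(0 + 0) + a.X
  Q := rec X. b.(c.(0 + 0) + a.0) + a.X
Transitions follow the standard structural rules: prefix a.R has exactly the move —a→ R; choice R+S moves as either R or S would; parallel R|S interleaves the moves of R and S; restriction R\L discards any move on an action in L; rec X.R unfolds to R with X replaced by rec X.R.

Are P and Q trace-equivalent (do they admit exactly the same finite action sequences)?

traces(P) ≠ traces(Q) — witness ⟨ba⟩

P's transition system — 3 states:
  p0 = rec X. b.c.(0 + 0) + a.X → -a-> p0, -b-> p1
  p1 = c.(0 + 0) → -c-> p2
  p2 = 0 + 0 → stopped
Q's transition system — 4 states:
  q0 = rec X. b.(c.(0 + 0) + a.0) + a.X → -a-> q0, -b-> q1
  q1 = c.(0 + 0) + a.0 → -a-> q2, -c-> q3
  q2 = 0 → stopped
  q3 = 0 + 0 → stopped
Executing ba from Q (initial set {q0}):
  [1] b ⇒ {q1}
  [2] a ⇒ {q2}
  Q completes σ.
Executing ba from P (initial set {p0}):
  [1] b ⇒ {p1}
  [2] a ⇒ no successor for P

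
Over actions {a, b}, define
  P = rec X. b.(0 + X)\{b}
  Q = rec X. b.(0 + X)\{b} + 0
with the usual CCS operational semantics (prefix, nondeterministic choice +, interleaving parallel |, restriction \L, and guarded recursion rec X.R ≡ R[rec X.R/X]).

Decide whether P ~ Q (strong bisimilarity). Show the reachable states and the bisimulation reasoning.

LTS(P): 2 reachable states
  m0 = rec X. b.(0 + X)\{b} ⊢ --b--▸ m1
  m1 = (0 + (rec X. b.(0 + X)\{b}))\{b} ⊢ (no moves)
LTS(Q): 2 reachable states
  n0 = rec X. b.(0 + X)\{b} + 0 ⊢ --b--▸ n1
  n1 = (0 + (rec X. b.(0 + X)\{b} + 0))\{b} ⊢ (no moves)
Partition-refinement fixed point:
  B0 = {m0, n0}
  B1 = {m1, n1}
m0 ∈ B0, n0 ∈ B0 → same block

YES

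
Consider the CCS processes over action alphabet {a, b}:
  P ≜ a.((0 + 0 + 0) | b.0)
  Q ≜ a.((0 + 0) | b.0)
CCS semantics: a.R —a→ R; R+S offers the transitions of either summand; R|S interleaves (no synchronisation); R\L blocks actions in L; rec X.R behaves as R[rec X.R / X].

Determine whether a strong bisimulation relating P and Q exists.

LTS(P): 3 reachable states
  u0 = a.((0 + 0 + 0) | b.0) :: -a-> u1
  u1 = (0 + 0 + 0) | b.0 :: -b-> u2
  u2 = (0 + 0 + 0) | 0 :: (no moves)
LTS(Q): 3 reachable states
  v0 = a.((0 + 0) | b.0) :: -a-> v1
  v1 = (0 + 0) | b.0 :: -b-> v2
  v2 = (0 + 0) | 0 :: (no moves)
Bisimilarity quotient blocks:
  B0 = {u0, v0}
  B1 = {u1, v1}
  B2 = {u2, v2}
u0 ∈ B0, v0 ∈ B0 → same block

YES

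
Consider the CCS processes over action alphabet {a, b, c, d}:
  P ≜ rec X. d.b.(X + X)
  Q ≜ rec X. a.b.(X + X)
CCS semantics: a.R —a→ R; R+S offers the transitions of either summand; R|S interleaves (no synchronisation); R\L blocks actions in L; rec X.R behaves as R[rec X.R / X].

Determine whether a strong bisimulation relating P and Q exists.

LTS(P): 3 reachable states
  s0 = rec X. d.b.(X + X) :: --d--▸ s1
  s1 = b.((rec X. d.b.(X + X)) + (rec X. d.b.(X + X))) :: --b--▸ s2
  s2 = (rec X. d.b.(X + X)) + (rec X. d.b.(X + X)) :: --d--▸ s1
LTS(Q): 3 reachable states
  t0 = rec X. a.b.(X + X) :: --a--▸ t1
  t1 = b.((rec X. a.b.(X + X)) + (rec X. a.b.(X + X))) :: --b--▸ t2
  t2 = (rec X. a.b.(X + X)) + (rec X. a.b.(X + X)) :: --a--▸ t1
Bisimilarity quotient blocks:
  B0 = {s0, s2}
  B1 = {s1}
  B2 = {t0, t2}
  B3 = {t1}
s0 ∈ B0, t0 ∈ B2 → different blocks

not bisimilar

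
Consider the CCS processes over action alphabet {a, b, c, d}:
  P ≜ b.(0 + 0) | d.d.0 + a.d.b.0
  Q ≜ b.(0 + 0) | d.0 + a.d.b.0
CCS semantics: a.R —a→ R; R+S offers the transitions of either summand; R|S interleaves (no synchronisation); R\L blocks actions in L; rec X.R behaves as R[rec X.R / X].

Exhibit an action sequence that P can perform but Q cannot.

dd

LTS(P): 9 reachable states
  p0 = b.(0 + 0) | d.d.0 + a.d.b.0 → --a--▸ p1, --b--▸ p2, --d--▸ p3
  p1 = d.b.0 → --d--▸ p4
  p2 = (0 + 0) | d.d.0 → --d--▸ p5
  p3 = b.(0 + 0) | d.0 → --b--▸ p5, --d--▸ p6
  p4 = b.0 → --b--▸ p7
  p5 = (0 + 0) | d.0 → --d--▸ p8
  p6 = b.(0 + 0) | 0 → --b--▸ p8
  p7 = 0 → ∅
  p8 = (0 + 0) | 0 → ∅
LTS(Q): 7 reachable states
  q0 = b.(0 + 0) | d.0 + a.d.b.0 → --a--▸ q1, --b--▸ q2, --d--▸ q3
  q1 = d.b.0 → --d--▸ q4
  q2 = (0 + 0) | d.0 → --d--▸ q5
  q3 = b.(0 + 0) | 0 → --b--▸ q5
  q4 = b.0 → --b--▸ q6
  q5 = (0 + 0) | 0 → ∅
  q6 = 0 → ∅
Run σ = ⟨dd⟩ on P: start {p0}
  step 1 (d): {p3}
  step 2 (d): {p6}
  — P admits the full trace.
Run σ = ⟨dd⟩ on Q: start {q0}
  step 1 (d): {q3}
  step 2 (d): ∅  — Q cannot continue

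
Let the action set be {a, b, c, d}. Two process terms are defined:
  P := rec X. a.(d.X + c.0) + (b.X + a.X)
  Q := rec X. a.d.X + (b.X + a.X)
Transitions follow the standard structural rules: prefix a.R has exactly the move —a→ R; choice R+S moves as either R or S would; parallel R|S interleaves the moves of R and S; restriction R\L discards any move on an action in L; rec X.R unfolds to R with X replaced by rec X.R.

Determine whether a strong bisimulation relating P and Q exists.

NO

LTS(P): 3 reachable states
  p0 = rec X. a.(d.X + c.0) + (b.X + a.X) → =a=> p0, =a=> p1, =b=> p0
  p1 = d.(rec X. a.(d.X + c.0) + (b.X + a.X)) + c.0 → =c=> p2, =d=> p0
  p2 = 0 → stopped
LTS(Q): 2 reachable states
  q0 = rec X. a.d.X + (b.X + a.X) → =a=> q0, =a=> q1, =b=> q0
  q1 = d.(rec X. a.d.X + (b.X + a.X)) → =d=> q0
Bisimilarity quotient blocks:
  B0 = {p0}
  B1 = {p1}
  B2 = {p2}
  B3 = {q0}
  B4 = {q1}
p0 ∈ B0, q0 ∈ B3 → different blocks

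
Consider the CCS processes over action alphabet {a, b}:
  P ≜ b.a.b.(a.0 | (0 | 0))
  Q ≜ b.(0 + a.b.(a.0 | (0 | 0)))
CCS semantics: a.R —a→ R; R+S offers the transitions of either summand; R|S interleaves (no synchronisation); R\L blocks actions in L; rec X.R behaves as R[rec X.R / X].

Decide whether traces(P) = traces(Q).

trace-equivalent

P's transition system — 5 states:
  p0 = b.a.b.(a.0 | (0 | 0)) | —b→ p1
  p1 = a.b.(a.0 | (0 | 0)) | —a→ p2
  p2 = b.(a.0 | (0 | 0)) | —b→ p3
  p3 = a.0 | (0 | 0) | —a→ p4
  p4 = 0 | (0 | 0) | stopped
Q's transition system — 5 states:
  q0 = b.(0 + a.b.(a.0 | (0 | 0))) | —b→ q1
  q1 = 0 + a.b.(a.0 | (0 | 0)) | —a→ q2
  q2 = b.(a.0 | (0 | 0)) | —b→ q3
  q3 = a.0 | (0 | 0) | —a→ q4
  q4 = 0 | (0 | 0) | stopped
Bisimilarity quotient blocks:
  B0 = {p0, q0}
  B1 = {p1, q1}
  B2 = {p2, q2}
  B3 = {p3, q3}
  B4 = {p4, q4}
p0 ∈ B0, q0 ∈ B0 → same block
Bisimilar ⇒ trace-equivalent.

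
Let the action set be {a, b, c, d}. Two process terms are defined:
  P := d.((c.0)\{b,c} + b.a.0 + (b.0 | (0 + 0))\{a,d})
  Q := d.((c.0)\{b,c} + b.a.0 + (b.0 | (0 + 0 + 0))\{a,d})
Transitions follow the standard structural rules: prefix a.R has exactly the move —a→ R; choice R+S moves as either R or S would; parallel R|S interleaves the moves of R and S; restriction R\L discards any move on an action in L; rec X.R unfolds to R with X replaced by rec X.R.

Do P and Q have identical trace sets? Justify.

LTS(P): 5 reachable states
  p0 = d.((c.0)\{b,c} + b.a.0 + (b.0 | (0 + 0))\{a,d}) ⊢ —d→ p1
  p1 = (c.0)\{b,c} + b.a.0 + (b.0 | (0 + 0))\{a,d} ⊢ —b→ p2, —b→ p3
  p2 = (0 | (0 + 0))\{a,d} ⊢ stopped
  p3 = a.0 ⊢ —a→ p4
  p4 = 0 ⊢ stopped
LTS(Q): 5 reachable states
  q0 = d.((c.0)\{b,c} + b.a.0 + (b.0 | (0 + 0 + 0))\{a,d}) ⊢ —d→ q1
  q1 = (c.0)\{b,c} + b.a.0 + (b.0 | (0 + 0 + 0))\{a,d} ⊢ —b→ q2, —b→ q3
  q2 = (0 | (0 + 0 + 0))\{a,d} ⊢ stopped
  q3 = a.0 ⊢ —a→ q4
  q4 = 0 ⊢ stopped
Coarsest stable partition (strong bisimilarity classes):
  B0 = {p0, q0}
  B1 = {p1, q1}
  B2 = {p3, q3}
  B3 = {p2, p4, q2, q4}
p0 ∈ B0, q0 ∈ B0 → same block
Bisimilar ⇒ trace-equivalent.

traces(P) = traces(Q)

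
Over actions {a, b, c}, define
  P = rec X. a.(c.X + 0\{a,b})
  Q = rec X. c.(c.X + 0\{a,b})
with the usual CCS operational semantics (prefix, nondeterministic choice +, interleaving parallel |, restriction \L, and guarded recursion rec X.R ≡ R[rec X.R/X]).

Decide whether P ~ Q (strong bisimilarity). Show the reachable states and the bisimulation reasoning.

LTS(P): 2 reachable states
  m0 = rec X. a.(c.X + 0\{a,b}) ⊢ -a-> m1
  m1 = c.(rec X. a.(c.X + 0\{a,b})) + 0\{a,b} ⊢ -c-> m0
LTS(Q): 2 reachable states
  n0 = rec X. c.(c.X + 0\{a,b}) ⊢ -c-> n1
  n1 = c.(rec X. c.(c.X + 0\{a,b})) + 0\{a,b} ⊢ -c-> n0
Coarsest stable partition (strong bisimilarity classes):
  B0 = {m0}
  B1 = {m1}
  B2 = {n0, n1}
m0 ∈ B0, n0 ∈ B2 → different blocks

P ≁ Q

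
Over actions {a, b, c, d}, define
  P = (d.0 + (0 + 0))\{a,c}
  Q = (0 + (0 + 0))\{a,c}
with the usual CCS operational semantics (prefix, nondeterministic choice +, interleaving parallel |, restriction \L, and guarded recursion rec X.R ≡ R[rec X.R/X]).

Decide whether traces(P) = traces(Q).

LTS(P): 2 reachable states
  u0 = (d.0 + (0 + 0))\{a,c} | —d→ u1
  u1 = 0\{a,c} | stopped
LTS(Q): 1 reachable states
  v0 = (0 + (0 + 0))\{a,c} | stopped
Run σ = ⟨d⟩ on P: start {u0}
  after d @ step 1: {u1}
  ✓ P
Run σ = ⟨d⟩ on Q: start {v0}
  after d @ step 1: ∅  — Q cannot continue

NO — witness ⟨d⟩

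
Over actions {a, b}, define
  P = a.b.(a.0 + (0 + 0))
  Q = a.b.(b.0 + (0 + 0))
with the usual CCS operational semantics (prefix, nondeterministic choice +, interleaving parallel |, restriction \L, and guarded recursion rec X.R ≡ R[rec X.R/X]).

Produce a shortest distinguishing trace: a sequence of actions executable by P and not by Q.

LTS(P): 4 reachable states
  m0 = a.b.(a.0 + (0 + 0)) has moves --a--▸ m1
  m1 = b.(a.0 + (0 + 0)) has moves --b--▸ m2
  m2 = a.0 + (0 + 0) has moves --a--▸ m3
  m3 = 0 has moves ∅
LTS(Q): 4 reachable states
  n0 = a.b.(b.0 + (0 + 0)) has moves --a--▸ n1
  n1 = b.(b.0 + (0 + 0)) has moves --b--▸ n2
  n2 = b.0 + (0 + 0) has moves --b--▸ n3
  n3 = 0 has moves ∅
Executing aba from P (initial set {m0}):
  [1] a ⇒ {m1}
  [2] b ⇒ {m2}
  [3] a ⇒ {m3}
  ✓ P
Executing aba from Q (initial set {n0}):
  [1] a ⇒ {n1}
  [2] b ⇒ {n2}
  [3] a ⇒ no successor for Q

aba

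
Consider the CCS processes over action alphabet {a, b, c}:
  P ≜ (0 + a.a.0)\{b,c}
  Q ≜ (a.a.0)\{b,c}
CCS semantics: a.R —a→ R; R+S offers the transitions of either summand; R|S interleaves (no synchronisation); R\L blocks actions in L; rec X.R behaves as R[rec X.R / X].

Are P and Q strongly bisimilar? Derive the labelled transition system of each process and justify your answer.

YES

P's transition system — 3 states:
  p0 = (0 + a.a.0)\{b,c} has moves -a-> p1
  p1 = (a.0)\{b,c} has moves -a-> p2
  p2 = 0\{b,c} has moves (no moves)
Q's transition system — 3 states:
  q0 = (a.a.0)\{b,c} has moves -a-> q1
  q1 = (a.0)\{b,c} has moves -a-> q2
  q2 = 0\{b,c} has moves (no moves)
Coarsest stable partition (strong bisimilarity classes):
  B0 = {p0, q0}
  B1 = {p1, q1}
  B2 = {p2, q2}
p0 ∈ B0, q0 ∈ B0 → same block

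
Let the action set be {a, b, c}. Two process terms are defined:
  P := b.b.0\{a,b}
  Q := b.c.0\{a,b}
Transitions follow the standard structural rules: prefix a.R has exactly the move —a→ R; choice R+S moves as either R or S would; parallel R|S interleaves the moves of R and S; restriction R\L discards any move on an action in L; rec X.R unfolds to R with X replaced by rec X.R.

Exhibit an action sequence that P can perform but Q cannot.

bb

Reachable graph of P (3 states):
  m0 = b.b.0\{a,b} ⊢ =b=> m1
  m1 = b.0\{a,b} ⊢ =b=> m2
  m2 = 0\{a,b} ⊢ ·
Reachable graph of Q (3 states):
  n0 = b.c.0\{a,b} ⊢ =b=> n1
  n1 = c.0\{a,b} ⊢ =c=> n2
  n2 = 0\{a,b} ⊢ ·
Executing bb from P (initial set {m0}):
  step 1 (b): {m1}
  step 2 (b): {m2}
  — P admits the full trace.
Executing bb from Q (initial set {n0}):
  step 1 (b): {n1}
  step 2 (b): ∅  — Q cannot continue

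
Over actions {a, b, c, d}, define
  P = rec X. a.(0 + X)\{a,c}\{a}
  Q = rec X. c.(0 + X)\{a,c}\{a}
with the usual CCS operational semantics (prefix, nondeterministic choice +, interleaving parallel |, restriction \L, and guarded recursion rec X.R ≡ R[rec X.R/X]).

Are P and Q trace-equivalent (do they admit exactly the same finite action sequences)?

trace-distinct — witness ⟨a⟩

P's transition system — 2 states:
  m0 = rec X. a.(0 + X)\{a,c}\{a} | —a→ m1
  m1 = (0 + (rec X. a.(0 + X)\{a,c}\{a}))\{a,c}\{a} | ·
Q's transition system — 2 states:
  n0 = rec X. c.(0 + X)\{a,c}\{a} | —c→ n1
  n1 = (0 + (rec X. c.(0 + X)\{a,c}\{a}))\{a,c}\{a} | ·
Run σ = ⟨a⟩ on P: start {m0}
  [1] a ⇒ {m1}
  ✓ P
Run σ = ⟨a⟩ on Q: start {n0}
  [1] a ⇒ ∅ (Q stuck)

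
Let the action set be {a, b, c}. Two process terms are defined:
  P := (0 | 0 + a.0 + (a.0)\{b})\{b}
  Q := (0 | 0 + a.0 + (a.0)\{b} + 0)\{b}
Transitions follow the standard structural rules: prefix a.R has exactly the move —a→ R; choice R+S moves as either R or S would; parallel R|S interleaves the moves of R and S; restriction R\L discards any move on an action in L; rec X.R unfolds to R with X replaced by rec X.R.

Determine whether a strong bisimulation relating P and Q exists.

YES

P's transition system — 3 states:
  u0 = (0 | 0 + a.0 + (a.0)\{b})\{b} ⊢ -a-> u1, -a-> u2
  u1 = 0\{b} ⊢ deadlocked
  u2 = 0\{b}\{b} ⊢ deadlocked
Q's transition system — 3 states:
  v0 = (0 | 0 + a.0 + (a.0)\{b} + 0)\{b} ⊢ -a-> v1, -a-> v2
  v1 = 0\{b} ⊢ deadlocked
  v2 = 0\{b}\{b} ⊢ deadlocked
Partition-refinement fixed point:
  B0 = {u0, v0}
  B1 = {u1, u2, v1, v2}
u0 ∈ B0, v0 ∈ B0 → same block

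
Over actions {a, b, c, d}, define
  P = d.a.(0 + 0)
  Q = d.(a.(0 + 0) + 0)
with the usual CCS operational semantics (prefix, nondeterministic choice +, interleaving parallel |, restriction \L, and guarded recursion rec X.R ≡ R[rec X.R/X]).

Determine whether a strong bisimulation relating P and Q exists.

LTS(P): 3 reachable states
  s0 = d.a.(0 + 0) has moves —d→ s1
  s1 = a.(0 + 0) has moves —a→ s2
  s2 = 0 + 0 has moves ·
LTS(Q): 3 reachable states
  t0 = d.(a.(0 + 0) + 0) has moves —d→ t1
  t1 = a.(0 + 0) + 0 has moves —a→ t2
  t2 = 0 + 0 has moves ·
Coarsest stable partition (strong bisimilarity classes):
  B0 = {s0, t0}
  B1 = {s1, t1}
  B2 = {s2, t2}
s0 ∈ B0, t0 ∈ B0 → same block

YES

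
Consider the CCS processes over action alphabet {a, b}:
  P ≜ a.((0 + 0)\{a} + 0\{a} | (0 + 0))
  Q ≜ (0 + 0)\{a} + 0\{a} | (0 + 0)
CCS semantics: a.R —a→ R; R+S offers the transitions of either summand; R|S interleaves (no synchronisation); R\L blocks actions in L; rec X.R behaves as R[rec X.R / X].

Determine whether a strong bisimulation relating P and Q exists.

LTS(P): 2 reachable states
  s0 = a.((0 + 0)\{a} + 0\{a} | (0 + 0)) | -a-> s1
  s1 = (0 + 0)\{a} + 0\{a} | (0 + 0) | deadlocked
LTS(Q): 1 reachable states
  t0 = (0 + 0)\{a} + 0\{a} | (0 + 0) | deadlocked
Partition-refinement fixed point:
  B0 = {s0}
  B1 = {s1, t0}
s0 ∈ B0, t0 ∈ B1 → different blocks

P ≁ Q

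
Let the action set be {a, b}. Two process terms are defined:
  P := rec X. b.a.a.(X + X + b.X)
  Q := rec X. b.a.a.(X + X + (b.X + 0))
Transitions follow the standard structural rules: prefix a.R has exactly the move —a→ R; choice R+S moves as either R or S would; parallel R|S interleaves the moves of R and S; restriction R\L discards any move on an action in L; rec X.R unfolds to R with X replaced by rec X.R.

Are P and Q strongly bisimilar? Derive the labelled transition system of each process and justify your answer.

P's transition system — 4 states:
  p0 = rec X. b.a.a.(X + X + b.X) has moves -b-> p1
  p1 = a.a.((rec X. b.a.a.(X + X + b.X)) + (rec X. b.a.a.(X + X + b.X)) + b.(rec X. b.a.a.(X + X + b.X))) has moves -a-> p2
  p2 = a.((rec X. b.a.a.(X + X + b.X)) + (rec X. b.a.a.(X + X + b.X)) + b.(rec X. b.a.a.(X + X + b.X))) has moves -a-> p3
  p3 = (rec X. b.a.a.(X + X + b.X)) + (rec X. b.a.a.(X + X + b.X)) + b.(rec X. b.a.a.(X + X + b.X)) has moves -b-> p0, -b-> p1
Q's transition system — 4 states:
  q0 = rec X. b.a.a.(X + X + (b.X + 0)) has moves -b-> q1
  q1 = a.a.((rec X. b.a.a.(X + X + (b.X + 0))) + (rec X. b.a.a.(X + X + (b.X + 0))) + (b.(rec X. b.a.a.(X + X + (b.X + 0))) + 0)) has moves -a-> q2
  q2 = a.((rec X. b.a.a.(X + X + (b.X + 0))) + (rec X. b.a.a.(X + X + (b.X + 0))) + (b.(rec X. b.a.a.(X + X + (b.X + 0))) + 0)) has moves -a-> q3
  q3 = (rec X. b.a.a.(X + X + (b.X + 0))) + (rec X. b.a.a.(X + X + (b.X + 0))) + (b.(rec X. b.a.a.(X + X + (b.X + 0))) + 0) has moves -b-> q0, -b-> q1
Bisimilarity quotient blocks:
  B0 = {p0, q0}
  B1 = {p1, q1}
  B2 = {p2, q2}
  B3 = {p3, q3}
p0 ∈ B0, q0 ∈ B0 → same block

YES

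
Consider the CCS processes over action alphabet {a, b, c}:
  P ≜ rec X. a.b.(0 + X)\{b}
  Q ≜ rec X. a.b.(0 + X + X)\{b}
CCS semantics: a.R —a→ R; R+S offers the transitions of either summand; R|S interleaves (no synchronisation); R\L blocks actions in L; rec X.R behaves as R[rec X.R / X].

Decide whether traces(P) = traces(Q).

Reachable graph of P (4 states):
  u0 = rec X. a.b.(0 + X)\{b} | --a--▸ u1
  u1 = b.(0 + (rec X. a.b.(0 + X)\{b}))\{b} | --b--▸ u2
  u2 = (0 + (rec X. a.b.(0 + X)\{b}))\{b} | --a--▸ u3
  u3 = (b.(0 + (rec X. a.b.(0 + X)\{b}))\{b})\{b} | (no moves)
Reachable graph of Q (4 states):
  v0 = rec X. a.b.(0 + X + X)\{b} | --a--▸ v1
  v1 = b.(0 + (rec X. a.b.(0 + X + X)\{b}) + (rec X. a.b.(0 + X + X)\{b}))\{b} | --b--▸ v2
  v2 = (0 + (rec X. a.b.(0 + X + X)\{b}) + (rec X. a.b.(0 + X + X)\{b}))\{b} | --a--▸ v3
  v3 = (b.(0 + (rec X. a.b.(0 + X + X)\{b}) + (rec X. a.b.(0 + X + X)\{b}))\{b})\{b} | (no moves)
Coarsest stable partition (strong bisimilarity classes):
  B0 = {u0, v0}
  B1 = {u1, v1}
  B2 = {u2, v2}
  B3 = {u3, v3}
u0 ∈ B0, v0 ∈ B0 → same block
Bisimilar ⇒ trace-equivalent.

YES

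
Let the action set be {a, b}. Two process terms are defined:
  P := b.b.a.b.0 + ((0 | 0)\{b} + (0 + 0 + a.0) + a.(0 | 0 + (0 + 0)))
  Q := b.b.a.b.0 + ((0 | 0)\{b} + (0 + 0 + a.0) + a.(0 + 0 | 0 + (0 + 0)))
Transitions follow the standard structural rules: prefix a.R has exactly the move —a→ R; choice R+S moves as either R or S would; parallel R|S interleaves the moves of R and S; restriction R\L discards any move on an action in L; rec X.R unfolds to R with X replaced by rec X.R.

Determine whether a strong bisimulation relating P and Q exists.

Reachable graph of P (6 states):
  p0 = b.b.a.b.0 + ((0 | 0)\{b} + (0 + 0 + a.0) + a.(0 | 0 + (0 + 0))) :: ··a··> p1, ··a··> p2, ··b··> p3
  p1 = 0 :: ·
  p2 = 0 | 0 + (0 + 0) :: ·
  p3 = b.a.b.0 :: ··b··> p4
  p4 = a.b.0 :: ··a··> p5
  p5 = b.0 :: ··b··> p1
Reachable graph of Q (6 states):
  q0 = b.b.a.b.0 + ((0 | 0)\{b} + (0 + 0 + a.0) + a.(0 + 0 | 0 + (0 + 0))) :: ··a··> q1, ··a··> q2, ··b··> q3
  q1 = 0 :: ·
  q2 = 0 + 0 | 0 + (0 + 0) :: ·
  q3 = b.a.b.0 :: ··b··> q4
  q4 = a.b.0 :: ··a··> q5
  q5 = b.0 :: ··b··> q1
Coarsest stable partition (strong bisimilarity classes):
  B0 = {p0, q0}
  B1 = {p1, p2, q1, q2}
  B2 = {p3, q3}
  B3 = {p4, q4}
  B4 = {p5, q5}
p0 ∈ B0, q0 ∈ B0 → same block

YES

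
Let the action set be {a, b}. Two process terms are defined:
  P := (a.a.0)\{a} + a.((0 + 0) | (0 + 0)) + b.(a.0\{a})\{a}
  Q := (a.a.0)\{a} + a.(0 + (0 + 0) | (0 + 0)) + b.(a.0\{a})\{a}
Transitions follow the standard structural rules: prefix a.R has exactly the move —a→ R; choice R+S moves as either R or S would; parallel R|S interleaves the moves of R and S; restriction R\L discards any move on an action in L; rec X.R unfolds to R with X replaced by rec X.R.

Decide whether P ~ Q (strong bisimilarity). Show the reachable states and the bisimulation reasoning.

P ~ Q

LTS(P): 3 reachable states
  p0 = (a.a.0)\{a} + a.((0 + 0) | (0 + 0)) + b.(a.0\{a})\{a} :: ··a··> p1, ··b··> p2
  p1 = (0 + 0) | (0 + 0) :: stopped
  p2 = (a.0\{a})\{a} :: stopped
LTS(Q): 3 reachable states
  q0 = (a.a.0)\{a} + a.(0 + (0 + 0) | (0 + 0)) + b.(a.0\{a})\{a} :: ··a··> q1, ··b··> q2
  q1 = 0 + (0 + 0) | (0 + 0) :: stopped
  q2 = (a.0\{a})\{a} :: stopped
Partition-refinement fixed point:
  B0 = {p0, q0}
  B1 = {p1, p2, q1, q2}
p0 ∈ B0, q0 ∈ B0 → same block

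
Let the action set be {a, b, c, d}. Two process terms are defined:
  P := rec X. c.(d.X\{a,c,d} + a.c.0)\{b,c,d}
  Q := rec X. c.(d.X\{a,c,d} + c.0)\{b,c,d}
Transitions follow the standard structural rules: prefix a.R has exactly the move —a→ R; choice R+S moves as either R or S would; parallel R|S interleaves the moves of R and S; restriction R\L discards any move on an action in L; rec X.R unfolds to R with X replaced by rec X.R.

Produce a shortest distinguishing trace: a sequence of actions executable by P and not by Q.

P's transition system — 3 states:
  s0 = rec X. c.(d.X\{a,c,d} + a.c.0)\{b,c,d} has moves --c--▸ s1
  s1 = (d.(rec X. c.(d.X\{a,c,d} + a.c.0)\{b,c,d})\{a,c,d} + a.c.0)\{b,c,d} has moves --a--▸ s2
  s2 = (c.0)\{b,c,d} has moves (no moves)
Q's transition system — 2 states:
  t0 = rec X. c.(d.X\{a,c,d} + c.0)\{b,c,d} has moves --c--▸ t1
  t1 = (d.(rec X. c.(d.X\{a,c,d} + c.0)\{b,c,d})\{a,c,d} + c.0)\{b,c,d} has moves (no moves)
Executing ca from P (initial set {s0}):
  [1] c ⇒ {s1}
  [2] a ⇒ {s2}
  — P admits the full trace.
Executing ca from Q (initial set {t0}):
  [1] c ⇒ {t1}
  [2] a ⇒ ∅ (Q stuck)

ca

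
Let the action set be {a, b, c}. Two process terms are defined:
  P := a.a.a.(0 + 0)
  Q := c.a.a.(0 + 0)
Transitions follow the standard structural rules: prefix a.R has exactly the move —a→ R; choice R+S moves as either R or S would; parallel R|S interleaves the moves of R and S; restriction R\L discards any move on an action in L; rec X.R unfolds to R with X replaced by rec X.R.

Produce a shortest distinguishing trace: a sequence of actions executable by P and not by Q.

a

LTS(P): 4 reachable states
  u0 = a.a.a.(0 + 0) | =a=> u1
  u1 = a.a.(0 + 0) | =a=> u2
  u2 = a.(0 + 0) | =a=> u3
  u3 = 0 + 0 | deadlocked
LTS(Q): 4 reachable states
  v0 = c.a.a.(0 + 0) | =c=> v1
  v1 = a.a.(0 + 0) | =a=> v2
  v2 = a.(0 + 0) | =a=> v3
  v3 = 0 + 0 | deadlocked
Trace ⟨a⟩ through P, begin at {u0}:
  after a @ step 1: {u1}
  P completes σ.
Trace ⟨a⟩ through Q, begin at {v0}:
  after a @ step 1: no successor for Q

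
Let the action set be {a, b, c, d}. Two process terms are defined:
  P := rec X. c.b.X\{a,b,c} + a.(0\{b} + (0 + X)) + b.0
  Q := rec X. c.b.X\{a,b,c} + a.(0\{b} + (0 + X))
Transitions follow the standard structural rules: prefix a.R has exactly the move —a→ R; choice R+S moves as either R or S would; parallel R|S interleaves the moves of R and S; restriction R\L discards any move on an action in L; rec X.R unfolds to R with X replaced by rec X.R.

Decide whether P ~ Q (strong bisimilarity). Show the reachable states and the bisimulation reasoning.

Reachable graph of P (5 states):
  p0 = rec X. c.b.X\{a,b,c} + a.(0\{b} + (0 + X)) + b.0 :: -a-> p1, -b-> p2, -c-> p3
  p1 = 0\{b} + (0 + (rec X. c.b.X\{a,b,c} + a.(0\{b} + (0 + X)) + b.0)) :: -a-> p1, -b-> p2, -c-> p3
  p2 = 0 :: stopped
  p3 = b.(rec X. c.b.X\{a,b,c} + a.(0\{b} + (0 + X)) + b.0)\{a,b,c} :: -b-> p4
  p4 = (rec X. c.b.X\{a,b,c} + a.(0\{b} + (0 + X)) + b.0)\{a,b,c} :: stopped
Reachable graph of Q (4 states):
  q0 = rec X. c.b.X\{a,b,c} + a.(0\{b} + (0 + X)) :: -a-> q1, -c-> q2
  q1 = 0\{b} + (0 + (rec X. c.b.X\{a,b,c} + a.(0\{b} + (0 + X)))) :: -a-> q1, -c-> q2
  q2 = b.(rec X. c.b.X\{a,b,c} + a.(0\{b} + (0 + X)))\{a,b,c} :: -b-> q3
  q3 = (rec X. c.b.X\{a,b,c} + a.(0\{b} + (0 + X)))\{a,b,c} :: stopped
Coarsest stable partition (strong bisimilarity classes):
  B0 = {p0, p1}
  B1 = {p2, p4, q3}
  B2 = {p3, q2}
  B3 = {q0, q1}
p0 ∈ B0, q0 ∈ B3 → different blocks

P ≁ Q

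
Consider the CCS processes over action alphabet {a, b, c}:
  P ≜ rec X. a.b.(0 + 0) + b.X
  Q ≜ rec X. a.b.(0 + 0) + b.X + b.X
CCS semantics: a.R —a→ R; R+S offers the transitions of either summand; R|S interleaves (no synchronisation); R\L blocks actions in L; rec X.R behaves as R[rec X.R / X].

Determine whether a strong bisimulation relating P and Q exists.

Reachable graph of P (3 states):
  p0 = rec X. a.b.(0 + 0) + b.X has moves ··a··> p1, ··b··> p0
  p1 = b.(0 + 0) has moves ··b··> p2
  p2 = 0 + 0 has moves ·
Reachable graph of Q (3 states):
  q0 = rec X. a.b.(0 + 0) + b.X + b.X has moves ··a··> q1, ··b··> q0
  q1 = b.(0 + 0) has moves ··b··> q2
  q2 = 0 + 0 has moves ·
Bisimilarity quotient blocks:
  B0 = {p0, q0}
  B1 = {p1, q1}
  B2 = {p2, q2}
p0 ∈ B0, q0 ∈ B0 → same block

YES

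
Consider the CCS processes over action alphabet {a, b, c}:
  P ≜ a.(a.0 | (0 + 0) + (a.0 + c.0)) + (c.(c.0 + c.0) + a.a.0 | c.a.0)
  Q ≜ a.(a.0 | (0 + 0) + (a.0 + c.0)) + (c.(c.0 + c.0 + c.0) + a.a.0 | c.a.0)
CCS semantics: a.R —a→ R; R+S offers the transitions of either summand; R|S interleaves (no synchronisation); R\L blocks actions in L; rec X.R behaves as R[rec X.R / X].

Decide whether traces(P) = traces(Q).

Reachable graph of P (13 states):
  u0 = a.(a.0 | (0 + 0) + (a.0 + c.0)) + (c.(c.0 + c.0) + a.a.0 | c.a.0) → --a--▸ u1, --a--▸ u2, --c--▸ u3, --c--▸ u4
  u1 = a.0 | (0 + 0) + (a.0 + c.0) → --a--▸ u5, --a--▸ u6, --c--▸ u5
  u2 = a.0 | c.a.0 → --a--▸ u7, --c--▸ u8
  u3 = a.a.0 | a.0 → --a--▸ u8, --a--▸ u9
  u4 = c.0 + c.0 → --c--▸ u5
  u5 = 0 → ∅
  u6 = 0 | (0 + 0) → ∅
  u7 = 0 | c.a.0 → --c--▸ u10
  u8 = a.0 | a.0 → --a--▸ u10, --a--▸ u11
  u9 = a.a.0 | 0 → --a--▸ u11
  u10 = 0 | a.0 → --a--▸ u12
  u11 = a.0 | 0 → --a--▸ u12
  u12 = 0 | 0 → ∅
Reachable graph of Q (13 states):
  v0 = a.(a.0 | (0 + 0) + (a.0 + c.0)) + (c.(c.0 + c.0 + c.0) + a.a.0 | c.a.0) → --a--▸ v1, --a--▸ v2, --c--▸ v3, --c--▸ v4
  v1 = a.0 | (0 + 0) + (a.0 + c.0) → --a--▸ v5, --a--▸ v6, --c--▸ v5
  v2 = a.0 | c.a.0 → --a--▸ v7, --c--▸ v8
  v3 = a.a.0 | a.0 → --a--▸ v8, --a--▸ v9
  v4 = c.0 + c.0 + c.0 → --c--▸ v5
  v5 = 0 → ∅
  v6 = 0 | (0 + 0) → ∅
  v7 = 0 | c.a.0 → --c--▸ v10
  v8 = a.0 | a.0 → --a--▸ v10, --a--▸ v11
  v9 = a.a.0 | 0 → --a--▸ v11
  v10 = 0 | a.0 → --a--▸ v12
  v11 = a.0 | 0 → --a--▸ v12
  v12 = 0 | 0 → ∅
Partition-refinement fixed point:
  B0 = {u0, v0}
  B1 = {u1, v1}
  B2 = {u12, u5, u6, v12, v5, v6}
  B3 = {u4, v4}
  B4 = {u2, v2}
  B5 = {u8, u9, v8, v9}
  B6 = {u10, u11, v10, v11}
  B7 = {u7, v7}
  B8 = {u3, v3}
u0 ∈ B0, v0 ∈ B0 → same block
Bisimilar ⇒ trace-equivalent.

traces(P) = traces(Q)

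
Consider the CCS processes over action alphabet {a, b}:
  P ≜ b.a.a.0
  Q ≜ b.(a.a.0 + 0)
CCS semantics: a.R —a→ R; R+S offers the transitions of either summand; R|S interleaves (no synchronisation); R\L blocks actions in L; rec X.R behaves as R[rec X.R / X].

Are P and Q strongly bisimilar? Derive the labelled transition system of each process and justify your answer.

P's transition system — 4 states:
  s0 = b.a.a.0 has moves —b→ s1
  s1 = a.a.0 has moves —a→ s2
  s2 = a.0 has moves —a→ s3
  s3 = 0 has moves (no moves)
Q's transition system — 4 states:
  t0 = b.(a.a.0 + 0) has moves —b→ t1
  t1 = a.a.0 + 0 has moves —a→ t2
  t2 = a.0 has moves —a→ t3
  t3 = 0 has moves (no moves)
Partition-refinement fixed point:
  B0 = {s0, t0}
  B1 = {s1, t1}
  B2 = {s2, t2}
  B3 = {s3, t3}
s0 ∈ B0, t0 ∈ B0 → same block

bisimilar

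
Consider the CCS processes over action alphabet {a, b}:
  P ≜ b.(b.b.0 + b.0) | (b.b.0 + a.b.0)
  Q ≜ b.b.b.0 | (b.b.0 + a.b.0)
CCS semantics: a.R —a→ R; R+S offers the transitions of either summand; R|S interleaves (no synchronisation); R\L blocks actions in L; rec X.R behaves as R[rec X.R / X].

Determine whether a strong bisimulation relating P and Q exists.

LTS(P): 12 reachable states
  s0 = b.(b.b.0 + b.0) | (b.b.0 + a.b.0) ⊢ —a→ s1, —b→ s1, —b→ s2
  s1 = b.(b.b.0 + b.0) | b.0 ⊢ —b→ s3, —b→ s4
  s2 = (b.b.0 + b.0) | (b.b.0 + a.b.0) ⊢ —a→ s3, —b→ s3, —b→ s5, —b→ s6
  s3 = (b.b.0 + b.0) | b.0 ⊢ —b→ s7, —b→ s8, —b→ s9
  s4 = b.(b.b.0 + b.0) | 0 ⊢ —b→ s7
  s5 = 0 | (b.b.0 + a.b.0) ⊢ —a→ s8, —b→ s8
  s6 = b.0 | (b.b.0 + a.b.0) ⊢ —a→ s9, —b→ s5, —b→ s9
  s7 = (b.b.0 + b.0) | 0 ⊢ —b→ s10, —b→ s11
  s8 = 0 | b.0 ⊢ —b→ s10
  s9 = b.0 | b.0 ⊢ —b→ s11, —b→ s8
  s10 = 0 | 0 ⊢ deadlocked
  s11 = b.0 | 0 ⊢ —b→ s10
LTS(Q): 12 reachable states
  t0 = b.b.b.0 | (b.b.0 + a.b.0) ⊢ —a→ t1, —b→ t1, —b→ t2
  t1 = b.b.b.0 | b.0 ⊢ —b→ t3, —b→ t4
  t2 = b.b.0 | (b.b.0 + a.b.0) ⊢ —a→ t3, —b→ t3, —b→ t5
  t3 = b.b.0 | b.0 ⊢ —b→ t6, —b→ t7
  t4 = b.b.b.0 | 0 ⊢ —b→ t7
  t5 = b.0 | (b.b.0 + a.b.0) ⊢ —a→ t6, —b→ t6, —b→ t8
  t6 = b.0 | b.0 ⊢ —b→ t10, —b→ t9
  t7 = b.b.0 | 0 ⊢ —b→ t10
  t8 = 0 | (b.b.0 + a.b.0) ⊢ —a→ t9, —b→ t9
  t9 = 0 | b.0 ⊢ —b→ t11
  t10 = b.0 | 0 ⊢ —b→ t11
  t11 = 0 | 0 ⊢ deadlocked
Coarsest stable partition (strong bisimilarity classes):
  B0 = {s0}
  B1 = {s1}
  B2 = {s3}
  B3 = {s11, s8, t10, t9}
  B4 = {s10, t11}
  B5 = {s7}
  B6 = {s9, t6, t7}
  B7 = {s4}
  B8 = {s2}
  B9 = {s6, t5}
  B10 = {s5, t8}
  B11 = {t0}
  B12 = {t1}
  B13 = {t3, t4}
  B14 = {t2}
s0 ∈ B0, t0 ∈ B11 → different blocks

P ≁ Q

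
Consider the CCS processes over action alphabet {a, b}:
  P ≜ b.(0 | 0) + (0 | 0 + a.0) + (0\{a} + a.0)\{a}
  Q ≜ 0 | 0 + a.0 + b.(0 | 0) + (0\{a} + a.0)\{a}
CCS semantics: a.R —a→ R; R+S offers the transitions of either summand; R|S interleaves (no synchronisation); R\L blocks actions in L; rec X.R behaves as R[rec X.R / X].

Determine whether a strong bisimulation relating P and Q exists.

LTS(P): 3 reachable states
  p0 = b.(0 | 0) + (0 | 0 + a.0) + (0\{a} + a.0)\{a} | -a-> p1, -b-> p2
  p1 = 0 | (no moves)
  p2 = 0 | 0 | (no moves)
LTS(Q): 3 reachable states
  q0 = 0 | 0 + a.0 + b.(0 | 0) + (0\{a} + a.0)\{a} | -a-> q1, -b-> q2
  q1 = 0 | (no moves)
  q2 = 0 | 0 | (no moves)
Partition-refinement fixed point:
  B0 = {p0, q0}
  B1 = {p1, p2, q1, q2}
p0 ∈ B0, q0 ∈ B0 → same block

YES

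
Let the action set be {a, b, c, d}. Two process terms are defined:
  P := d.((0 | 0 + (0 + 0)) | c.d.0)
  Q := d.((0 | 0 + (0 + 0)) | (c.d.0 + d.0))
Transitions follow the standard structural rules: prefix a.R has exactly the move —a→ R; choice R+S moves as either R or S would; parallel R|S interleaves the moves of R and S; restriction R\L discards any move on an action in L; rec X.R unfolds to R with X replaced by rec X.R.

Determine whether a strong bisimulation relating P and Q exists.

NO

LTS(P): 4 reachable states
  m0 = d.((0 | 0 + (0 + 0)) | c.d.0) → -d-> m1
  m1 = (0 | 0 + (0 + 0)) | c.d.0 → -c-> m2
  m2 = (0 | 0 + (0 + 0)) | d.0 → -d-> m3
  m3 = (0 | 0 + (0 + 0)) | 0 → (no moves)
LTS(Q): 4 reachable states
  n0 = d.((0 | 0 + (0 + 0)) | (c.d.0 + d.0)) → -d-> n1
  n1 = (0 | 0 + (0 + 0)) | (c.d.0 + d.0) → -c-> n2, -d-> n3
  n2 = (0 | 0 + (0 + 0)) | d.0 → -d-> n3
  n3 = (0 | 0 + (0 + 0)) | 0 → (no moves)
Coarsest stable partition (strong bisimilarity classes):
  B0 = {m0}
  B1 = {m1}
  B2 = {m2, n2}
  B3 = {m3, n3}
  B4 = {n0}
  B5 = {n1}
m0 ∈ B0, n0 ∈ B4 → different blocks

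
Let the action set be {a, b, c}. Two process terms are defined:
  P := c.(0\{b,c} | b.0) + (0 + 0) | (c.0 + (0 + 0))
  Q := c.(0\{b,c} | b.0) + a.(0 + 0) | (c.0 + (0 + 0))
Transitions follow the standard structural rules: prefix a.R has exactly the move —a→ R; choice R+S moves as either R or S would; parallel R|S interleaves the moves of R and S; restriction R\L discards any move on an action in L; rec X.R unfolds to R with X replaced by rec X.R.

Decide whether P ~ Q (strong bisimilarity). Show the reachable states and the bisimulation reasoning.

LTS(P): 4 reachable states
  p0 = c.(0\{b,c} | b.0) + (0 + 0) | (c.0 + (0 + 0)) | ··c··> p1, ··c··> p2
  p1 = (0 + 0) | 0 | deadlocked
  p2 = 0\{b,c} | b.0 | ··b··> p3
  p3 = 0\{b,c} | 0 | deadlocked
LTS(Q): 6 reachable states
  q0 = c.(0\{b,c} | b.0) + a.(0 + 0) | (c.0 + (0 + 0)) | ··a··> q1, ··c··> q2, ··c··> q3
  q1 = (0 + 0) | (c.0 + (0 + 0)) | ··c··> q4
  q2 = 0\{b,c} | b.0 | ··b··> q5
  q3 = a.(0 + 0) | 0 | ··a··> q4
  q4 = (0 + 0) | 0 | deadlocked
  q5 = 0\{b,c} | 0 | deadlocked
Partition-refinement fixed point:
  B0 = {p0}
  B1 = {p1, p3, q4, q5}
  B2 = {p2, q2}
  B3 = {q0}
  B4 = {q3}
  B5 = {q1}
p0 ∈ B0, q0 ∈ B3 → different blocks

not bisimilar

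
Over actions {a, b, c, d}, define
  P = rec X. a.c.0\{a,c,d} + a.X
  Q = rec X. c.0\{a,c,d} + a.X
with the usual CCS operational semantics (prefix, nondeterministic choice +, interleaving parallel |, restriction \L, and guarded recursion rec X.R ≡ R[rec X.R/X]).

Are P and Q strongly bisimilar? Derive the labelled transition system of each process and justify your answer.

P ≁ Q

P's transition system — 3 states:
  s0 = rec X. a.c.0\{a,c,d} + a.X has moves —a→ s0, —a→ s1
  s1 = c.0\{a,c,d} has moves —c→ s2
  s2 = 0\{a,c,d} has moves (no moves)
Q's transition system — 2 states:
  t0 = rec X. c.0\{a,c,d} + a.X has moves —a→ t0, —c→ t1
  t1 = 0\{a,c,d} has moves (no moves)
Coarsest stable partition (strong bisimilarity classes):
  B0 = {s0}
  B1 = {s1}
  B2 = {s2, t1}
  B3 = {t0}
s0 ∈ B0, t0 ∈ B3 → different blocks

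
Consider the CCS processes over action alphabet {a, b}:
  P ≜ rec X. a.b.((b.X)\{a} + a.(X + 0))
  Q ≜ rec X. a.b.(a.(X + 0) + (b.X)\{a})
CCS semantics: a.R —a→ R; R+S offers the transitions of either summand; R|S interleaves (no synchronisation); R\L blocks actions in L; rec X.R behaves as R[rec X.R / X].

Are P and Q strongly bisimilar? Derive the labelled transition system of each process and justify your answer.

bisimilar

P's transition system — 5 states:
  p0 = rec X. a.b.((b.X)\{a} + a.(X + 0)) :: ··a··> p1
  p1 = b.((b.(rec X. a.b.((b.X)\{a} + a.(X + 0))))\{a} + a.((rec X. a.b.((b.X)\{a} + a.(X + 0))) + 0)) :: ··b··> p2
  p2 = (b.(rec X. a.b.((b.X)\{a} + a.(X + 0))))\{a} + a.((rec X. a.b.((b.X)\{a} + a.(X + 0))) + 0) :: ··a··> p3, ··b··> p4
  p3 = (rec X. a.b.((b.X)\{a} + a.(X + 0))) + 0 :: ··a··> p1
  p4 = (rec X. a.b.((b.X)\{a} + a.(X + 0)))\{a} :: ·
Q's transition system — 5 states:
  q0 = rec X. a.b.(a.(X + 0) + (b.X)\{a}) :: ··a··> q1
  q1 = b.(a.((rec X. a.b.(a.(X + 0) + (b.X)\{a})) + 0) + (b.(rec X. a.b.(a.(X + 0) + (b.X)\{a})))\{a}) :: ··b··> q2
  q2 = a.((rec X. a.b.(a.(X + 0) + (b.X)\{a})) + 0) + (b.(rec X. a.b.(a.(X + 0) + (b.X)\{a})))\{a} :: ··a··> q3, ··b··> q4
  q3 = (rec X. a.b.(a.(X + 0) + (b.X)\{a})) + 0 :: ··a··> q1
  q4 = (rec X. a.b.(a.(X + 0) + (b.X)\{a}))\{a} :: ·
Partition-refinement fixed point:
  B0 = {p0, p3, q0, q3}
  B1 = {p1, q1}
  B2 = {p2, q2}
  B3 = {p4, q4}
p0 ∈ B0, q0 ∈ B0 → same block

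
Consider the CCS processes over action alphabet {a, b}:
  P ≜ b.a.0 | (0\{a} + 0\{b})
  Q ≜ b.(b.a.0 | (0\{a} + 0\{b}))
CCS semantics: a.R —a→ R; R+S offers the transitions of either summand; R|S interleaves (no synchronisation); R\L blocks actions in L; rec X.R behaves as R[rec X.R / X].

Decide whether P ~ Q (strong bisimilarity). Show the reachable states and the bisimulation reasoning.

P's transition system — 3 states:
  s0 = b.a.0 | (0\{a} + 0\{b}) → --b--▸ s1
  s1 = a.0 | (0\{a} + 0\{b}) → --a--▸ s2
  s2 = 0 | (0\{a} + 0\{b}) → ·
Q's transition system — 4 states:
  t0 = b.(b.a.0 | (0\{a} + 0\{b})) → --b--▸ t1
  t1 = b.a.0 | (0\{a} + 0\{b}) → --b--▸ t2
  t2 = a.0 | (0\{a} + 0\{b}) → --a--▸ t3
  t3 = 0 | (0\{a} + 0\{b}) → ·
Coarsest stable partition (strong bisimilarity classes):
  B0 = {s0, t1}
  B1 = {s1, t2}
  B2 = {s2, t3}
  B3 = {t0}
s0 ∈ B0, t0 ∈ B3 → different blocks

P ≁ Q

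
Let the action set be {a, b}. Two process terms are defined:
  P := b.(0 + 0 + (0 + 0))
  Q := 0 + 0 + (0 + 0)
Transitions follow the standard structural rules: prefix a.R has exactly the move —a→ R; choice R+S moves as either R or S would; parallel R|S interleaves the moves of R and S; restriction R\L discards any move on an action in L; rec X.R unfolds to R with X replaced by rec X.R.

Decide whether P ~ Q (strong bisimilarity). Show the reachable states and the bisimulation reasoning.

not bisimilar

Reachable graph of P (2 states):
  m0 = b.(0 + 0 + (0 + 0)) :: ··b··> m1
  m1 = 0 + 0 + (0 + 0) :: ∅
Reachable graph of Q (1 states):
  n0 = 0 + 0 + (0 + 0) :: ∅
Bisimilarity quotient blocks:
  B0 = {m0}
  B1 = {m1, n0}
m0 ∈ B0, n0 ∈ B1 → different blocks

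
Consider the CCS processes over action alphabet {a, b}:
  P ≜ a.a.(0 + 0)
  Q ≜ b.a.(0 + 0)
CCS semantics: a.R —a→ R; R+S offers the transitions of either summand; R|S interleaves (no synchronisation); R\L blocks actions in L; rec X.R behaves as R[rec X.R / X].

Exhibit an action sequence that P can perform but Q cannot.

P's transition system — 3 states:
  s0 = a.a.(0 + 0) ⊢ —a→ s1
  s1 = a.(0 + 0) ⊢ —a→ s2
  s2 = 0 + 0 ⊢ ·
Q's transition system — 3 states:
  t0 = b.a.(0 + 0) ⊢ —b→ t1
  t1 = a.(0 + 0) ⊢ —a→ t2
  t2 = 0 + 0 ⊢ ·
Run σ = ⟨a⟩ on P: start {s0}
  after a @ step 1: {s1}
  ✓ P
Run σ = ⟨a⟩ on Q: start {t0}
  after a @ step 1: ∅ (Q stuck)

a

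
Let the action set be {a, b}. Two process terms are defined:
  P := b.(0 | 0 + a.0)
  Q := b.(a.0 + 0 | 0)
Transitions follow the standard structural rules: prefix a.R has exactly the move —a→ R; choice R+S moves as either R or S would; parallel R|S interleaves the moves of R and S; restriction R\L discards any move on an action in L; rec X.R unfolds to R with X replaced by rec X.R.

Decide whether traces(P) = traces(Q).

LTS(P): 3 reachable states
  s0 = b.(0 | 0 + a.0) | ··b··> s1
  s1 = 0 | 0 + a.0 | ··a··> s2
  s2 = 0 | (no moves)
LTS(Q): 3 reachable states
  t0 = b.(a.0 + 0 | 0) | ··b··> t1
  t1 = a.0 + 0 | 0 | ··a··> t2
  t2 = 0 | (no moves)
Partition-refinement fixed point:
  B0 = {s0, t0}
  B1 = {s1, t1}
  B2 = {s2, t2}
s0 ∈ B0, t0 ∈ B0 → same block
Bisimilar ⇒ trace-equivalent.

trace-equivalent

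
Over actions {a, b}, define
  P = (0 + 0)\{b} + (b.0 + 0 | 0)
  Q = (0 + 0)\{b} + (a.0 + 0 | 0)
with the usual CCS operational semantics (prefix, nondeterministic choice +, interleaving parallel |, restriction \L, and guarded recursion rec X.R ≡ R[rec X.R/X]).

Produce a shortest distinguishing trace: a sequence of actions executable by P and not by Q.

Reachable graph of P (2 states):
  p0 = (0 + 0)\{b} + (b.0 + 0 | 0) | —b→ p1
  p1 = 0 | ∅
Reachable graph of Q (2 states):
  q0 = (0 + 0)\{b} + (a.0 + 0 | 0) | —a→ q1
  q1 = 0 | ∅
Executing b from P (initial set {p0}):
  step 1 (b): {p1}
  P completes σ.
Executing b from Q (initial set {q0}):
  step 1 (b): ∅ (Q stuck)

b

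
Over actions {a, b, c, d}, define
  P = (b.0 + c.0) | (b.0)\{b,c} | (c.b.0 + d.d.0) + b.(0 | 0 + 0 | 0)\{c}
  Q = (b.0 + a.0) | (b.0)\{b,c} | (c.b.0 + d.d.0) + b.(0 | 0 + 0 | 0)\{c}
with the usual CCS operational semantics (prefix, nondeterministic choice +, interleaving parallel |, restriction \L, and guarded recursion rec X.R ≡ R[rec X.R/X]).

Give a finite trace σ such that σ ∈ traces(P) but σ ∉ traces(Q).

cc

Reachable graph of P (9 states):
  m0 = (b.0 + c.0) | (b.0)\{b,c} | (c.b.0 + d.d.0) + b.(0 | 0 + 0 | 0)\{c} has moves -b-> m1, -b-> m2, -c-> m2, -c-> m3, -d-> m4
  m1 = (0 | 0 + 0 | 0)\{c} has moves ·
  m2 = 0 | (b.0)\{b,c} | (c.b.0 + d.d.0) has moves -c-> m5, -d-> m6
  m3 = (b.0 + c.0) | (b.0)\{b,c} | b.0 has moves -b-> m5, -b-> m7, -c-> m5
  m4 = (b.0 + c.0) | (b.0)\{b,c} | d.0 has moves -b-> m6, -c-> m6, -d-> m7
  m5 = 0 | (b.0)\{b,c} | b.0 has moves -b-> m8
  m6 = 0 | (b.0)\{b,c} | d.0 has moves -d-> m8
  m7 = (b.0 + c.0) | (b.0)\{b,c} | 0 has moves -b-> m8, -c-> m8
  m8 = 0 | (b.0)\{b,c} | 0 has moves ·
Reachable graph of Q (9 states):
  n0 = (b.0 + a.0) | (b.0)\{b,c} | (c.b.0 + d.d.0) + b.(0 | 0 + 0 | 0)\{c} has moves -a-> n1, -b-> n1, -b-> n2, -c-> n3, -d-> n4
  n1 = 0 | (b.0)\{b,c} | (c.b.0 + d.d.0) has moves -c-> n5, -d-> n6
  n2 = (0 | 0 + 0 | 0)\{c} has moves ·
  n3 = (b.0 + a.0) | (b.0)\{b,c} | b.0 has moves -a-> n5, -b-> n5, -b-> n7
  n4 = (b.0 + a.0) | (b.0)\{b,c} | d.0 has moves -a-> n6, -b-> n6, -d-> n7
  n5 = 0 | (b.0)\{b,c} | b.0 has moves -b-> n8
  n6 = 0 | (b.0)\{b,c} | d.0 has moves -d-> n8
  n7 = (b.0 + a.0) | (b.0)\{b,c} | 0 has moves -a-> n8, -b-> n8
  n8 = 0 | (b.0)\{b,c} | 0 has moves ·
Run σ = ⟨cc⟩ on P: start {m0}
  after c @ step 1: {m2, m3}
  after c @ step 2: {m5}
  ✓ P
Run σ = ⟨cc⟩ on Q: start {n0}
  after c @ step 1: {n3}
  after c @ step 2: ∅  — Q cannot continue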